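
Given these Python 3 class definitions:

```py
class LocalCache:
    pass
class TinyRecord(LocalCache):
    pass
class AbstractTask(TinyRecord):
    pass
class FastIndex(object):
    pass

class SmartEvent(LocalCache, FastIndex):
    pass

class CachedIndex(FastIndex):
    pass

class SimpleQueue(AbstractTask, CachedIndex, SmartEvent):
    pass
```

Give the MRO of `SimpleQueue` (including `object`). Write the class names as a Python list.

[SimpleQueue, AbstractTask, TinyRecord, CachedIndex, SmartEvent, LocalCache, FastIndex, object]

L[SimpleQueue] = SimpleQueue + merge(L[AbstractTask], L[CachedIndex], L[SmartEvent], [AbstractTask CachedIndex SmartEvent])
  take AbstractTask:  [AbstractTask TinyRecord LocalCache object] + [CachedIndex FastIndex object] + [SmartEvent LocalCache FastIndex object] + [AbstractTask CachedIndex SmartEvent]
  take TinyRecord:  [TinyRecord LocalCache object] + [CachedIndex FastIndex object] + [SmartEvent LocalCache FastIndex object] + [CachedIndex SmartEvent]
  take CachedIndex:  [LocalCache object] + [CachedIndex FastIndex object] + [SmartEvent LocalCache FastIndex object] + [CachedIndex SmartEvent]
  take SmartEvent:  [LocalCache object] + [FastIndex object] + [SmartEvent LocalCache FastIndex object] + [SmartEvent]
  take LocalCache:  [LocalCache object] + [FastIndex object] + [LocalCache FastIndex object]
  take FastIndex:  [object] + [FastIndex object] + [FastIndex object]
  take object:  [object] + [object] + [object]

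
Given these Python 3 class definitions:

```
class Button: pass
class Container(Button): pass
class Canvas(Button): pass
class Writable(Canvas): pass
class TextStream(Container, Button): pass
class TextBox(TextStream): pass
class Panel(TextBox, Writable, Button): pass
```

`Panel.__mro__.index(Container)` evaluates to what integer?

3

L[Panel] = Panel + merge(L[TextBox], L[Writable], L[Button], [TextBox Writable Button])
  take TextBox:  [TextBox TextStream Container Button object] + [Writable Canvas Button object] + [Button object] + [TextBox Writable Button]
  take TextStream:  [TextStream Container Button object] + [Writable Canvas Button object] + [Button object] + [Writable Button]
  take Container:  [Container Button object] + [Writable Canvas Button object] + [Button object] + [Writable Button]
  take Writable:  [Button object] + [Writable Canvas Button object] + [Button object] + [Writable Button]
  take Canvas:  [Button object] + [Canvas Button object] + [Button object] + [Button]
  take Button:  [Button object] + [Button object] + [Button object] + [Button]
  take object:  [object] + [object] + [object]
MRO: Panel TextBox TextStream Container Writable Canvas Button object
Container sits at index 3.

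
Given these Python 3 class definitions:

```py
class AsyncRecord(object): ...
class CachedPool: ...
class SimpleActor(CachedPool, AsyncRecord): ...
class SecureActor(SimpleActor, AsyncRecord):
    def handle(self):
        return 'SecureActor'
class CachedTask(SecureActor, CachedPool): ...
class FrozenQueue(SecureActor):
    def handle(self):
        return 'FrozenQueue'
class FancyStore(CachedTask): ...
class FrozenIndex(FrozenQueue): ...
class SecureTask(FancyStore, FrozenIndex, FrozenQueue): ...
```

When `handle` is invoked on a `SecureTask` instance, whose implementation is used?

L[SecureTask] = SecureTask + merge(L[FancyStore], L[FrozenIndex], L[FrozenQueue], [FancyStore FrozenIndex FrozenQueue])
  take FancyStore:  [FancyStore CachedTask SecureActor SimpleActor CachedPool AsyncRecord object] + [FrozenIndex FrozenQueue SecureActor SimpleActor CachedPool AsyncRecord object] + [FrozenQueue SecureActor SimpleActor CachedPool AsyncRecord object] + [FancyStore FrozenIndex FrozenQueue]
  take CachedTask:  [CachedTask SecureActor SimpleActor CachedPool AsyncRecord object] + [FrozenIndex FrozenQueue SecureActor SimpleActor CachedPool AsyncRecord object] + [FrozenQueue SecureActor SimpleActor CachedPool AsyncRecord object] + [FrozenIndex FrozenQueue]
  take FrozenIndex:  [SecureActor SimpleActor CachedPool AsyncRecord object] + [FrozenIndex FrozenQueue SecureActor SimpleActor CachedPool AsyncRecord object] + [FrozenQueue SecureActor SimpleActor CachedPool AsyncRecord object] + [FrozenIndex FrozenQueue]
  take FrozenQueue:  [SecureActor SimpleActor CachedPool AsyncRecord object] + [FrozenQueue SecureActor SimpleActor CachedPool AsyncRecord object] + [FrozenQueue SecureActor SimpleActor CachedPool AsyncRecord object] + [FrozenQueue]
  take SecureActor:  [SecureActor SimpleActor CachedPool AsyncRecord object] + [SecureActor SimpleActor CachedPool AsyncRecord object] + [SecureActor SimpleActor CachedPool AsyncRecord object]
  take SimpleActor:  [SimpleActor CachedPool AsyncRecord object] + [SimpleActor CachedPool AsyncRecord object] + [SimpleActor CachedPool AsyncRecord object]
  take CachedPool:  [CachedPool AsyncRecord object] + [CachedPool AsyncRecord object] + [CachedPool AsyncRecord object]
  take AsyncRecord:  [AsyncRecord object] + [AsyncRecord object] + [AsyncRecord object]
  take object:  [object] + [object] + [object]
MRO: SecureTask FancyStore CachedTask FrozenIndex FrozenQueue SecureActor SimpleActor CachedPool AsyncRecord object
handle is defined in: FrozenQueue, SecureActor. First along the MRO is FrozenQueue.

FrozenQueue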